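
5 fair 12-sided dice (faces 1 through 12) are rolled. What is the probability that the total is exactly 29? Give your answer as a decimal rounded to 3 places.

There are 12^5 = 248832 equally likely outcomes.
The number of ordered 5-tuples from {1,…,12} summing to 29 is 11385.
P(sum = 29) = 11385/248832 = 1265/27648 ≈ 0.046.

0.046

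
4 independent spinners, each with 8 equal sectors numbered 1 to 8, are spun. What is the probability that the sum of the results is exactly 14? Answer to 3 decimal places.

0.060

There are 8^4 = 4096 equally likely outcomes.
The number of ordered 4-tuples from {1,…,8} summing to 14 is 246.
P(sum = 14) = 246/4096 = 123/2048 ≈ 0.060.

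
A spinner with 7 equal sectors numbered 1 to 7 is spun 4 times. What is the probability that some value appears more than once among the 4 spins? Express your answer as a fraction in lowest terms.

223/343

P(all 4 different) = 7/7 · 6/7 · ··· · 4/7 = 120/343.
P(at least two equal) = 1 − 120/343 = 223/343.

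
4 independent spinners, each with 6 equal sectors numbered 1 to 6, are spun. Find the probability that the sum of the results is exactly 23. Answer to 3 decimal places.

There are 6^4 = 1296 equally likely outcomes.
The number of ordered 4-tuples from {1,…,6} summing to 23 is 4.
P(sum = 23) = 4/1296 = 1/324 ≈ 0.003.

0.003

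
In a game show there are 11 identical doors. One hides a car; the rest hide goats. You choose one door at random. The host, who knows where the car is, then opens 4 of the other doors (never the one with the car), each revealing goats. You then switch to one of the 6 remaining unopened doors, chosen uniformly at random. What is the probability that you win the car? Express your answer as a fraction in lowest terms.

5/33

Your original door holds the car with probability 1/11, so the other 10 collectively hold it with probability 10/11.
The host can always find 4 empty doors to open, so the reveals don't change that 10/11; it is now spread over the 6 remaining unopened doors.
P(win by switching) = (10/11) · (1/6) = 5/33.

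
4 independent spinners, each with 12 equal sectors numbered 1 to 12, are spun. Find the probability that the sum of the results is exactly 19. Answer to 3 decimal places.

There are 12^4 = 20736 equally likely outcomes.
The number of ordered 4-tuples from {1,…,12} summing to 19 is 736.
P(sum = 19) = 736/20736 = 23/648 ≈ 0.035.

0.035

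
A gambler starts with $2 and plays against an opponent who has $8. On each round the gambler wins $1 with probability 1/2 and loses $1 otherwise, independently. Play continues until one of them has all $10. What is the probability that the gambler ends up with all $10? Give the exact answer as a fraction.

With a fair step, P(i) = ½P(i−1) + ½P(i+1) with P(0)=0, P(10)=1 has the linear solution P(i) = i/10.
P(2) = 2/10 = 1/5.

1/5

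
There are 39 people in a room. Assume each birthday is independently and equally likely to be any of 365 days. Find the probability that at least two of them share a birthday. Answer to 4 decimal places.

0.8782

It's easier to compute the probability that all 39 are distinct.
P(all distinct) = 365/365 · 364/365 · ··· · 327/365 ≈ 0.1218.
So the probability of at least one match is 1 − 0.1218 = 0.8782.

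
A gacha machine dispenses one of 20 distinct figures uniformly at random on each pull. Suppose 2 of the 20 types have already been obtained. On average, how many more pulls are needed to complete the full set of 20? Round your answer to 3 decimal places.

69.902

Starting from 2 distinct types, each trial gives a new one with probability (20−i)/20 when i types are held, so the wait for the next new type is 20/(20−i).
E = 20/18 + 20/17 + 20/16 + 20/15 + 20/14 + 20/13 + 20/12 + 20/11 + 20/10 + 20/9 + 20/8 + 20/7 + 20/6 + 20/5 + 20/4 + 20/3 + 20/2 + 20/1 = 14274301/204204 ≈ 69.902.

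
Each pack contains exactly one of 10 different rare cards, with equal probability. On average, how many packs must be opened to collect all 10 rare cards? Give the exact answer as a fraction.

After i distinct types are collected, each trial gives a new one with probability (10−i)/10, so the expected wait for the next new type is 10/(10−i).
E = 10/10 + 10/9 + 10/8 + 10/7 + 10/6 + 10/5 + 10/4 + 10/3 + 10/2 + 10/1 = 7381/252.

7381/252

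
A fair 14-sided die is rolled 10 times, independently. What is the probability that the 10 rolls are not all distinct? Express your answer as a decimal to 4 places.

P(all 10 different) = 14/14 · 13/14 · ··· · 5/14 ≈ 0.0126.
P(at least two equal) = 1 − 0.0126 = 0.9874.

0.9874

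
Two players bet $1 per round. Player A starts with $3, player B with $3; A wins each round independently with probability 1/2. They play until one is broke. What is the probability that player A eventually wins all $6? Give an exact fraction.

With a fair step, P(i) = ½P(i−1) + ½P(i+1) with P(0)=0, P(6)=1 has the linear solution P(i) = i/6.
P(3) = 3/6 = 1/2.

1/2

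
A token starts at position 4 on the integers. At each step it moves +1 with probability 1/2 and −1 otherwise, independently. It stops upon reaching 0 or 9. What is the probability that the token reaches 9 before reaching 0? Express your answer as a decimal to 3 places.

0.444

With a fair step, P(i) = ½P(i−1) + ½P(i+1) with P(0)=0, P(9)=1 has the linear solution P(i) = i/9.
P(4) = 4/9 ≈ 0.444.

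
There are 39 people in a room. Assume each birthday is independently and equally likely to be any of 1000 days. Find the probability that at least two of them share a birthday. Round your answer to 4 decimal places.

0.5280

It's easier to compute the probability that all 39 are distinct.
P(all distinct) = 1000/1000 · 999/1000 · ··· · 962/1000 ≈ 0.4720.
So the probability of at least one match is 1 − 0.4720 = 0.5280.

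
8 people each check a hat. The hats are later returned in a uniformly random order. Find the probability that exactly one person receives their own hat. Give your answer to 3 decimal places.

Choose which one is fixed: C(8,1) = 8 ways.
The remaining 7 must have no fixed point: D(7) = 1854.
P = 8·1854/40320 = 103/280 ≈ 0.368.

0.368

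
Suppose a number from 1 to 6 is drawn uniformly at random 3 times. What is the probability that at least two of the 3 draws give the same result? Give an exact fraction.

P(all 3 different) = 6/6 · 5/6 · ··· · 4/6 = 5/9.
P(at least two equal) = 1 − 5/9 = 4/9.

4/9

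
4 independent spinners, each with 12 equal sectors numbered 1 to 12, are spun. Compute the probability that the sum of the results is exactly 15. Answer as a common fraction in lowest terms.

There are 12^4 = 20736 equally likely outcomes.
The number of ordered 4-tuples from {1,…,12} summing to 15 is 364.
P(sum = 15) = 364/20736 = 91/5184.

91/5184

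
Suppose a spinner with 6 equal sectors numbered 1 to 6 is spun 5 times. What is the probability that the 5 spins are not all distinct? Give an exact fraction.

P(all 5 different) = 6/6 · 5/6 · ··· · 2/6 = 5/54.
P(at least two equal) = 1 − 5/54 = 49/54.

49/54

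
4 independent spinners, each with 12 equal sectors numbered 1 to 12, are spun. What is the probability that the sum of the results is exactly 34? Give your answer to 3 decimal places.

0.031

There are 12^4 = 20736 equally likely outcomes.
The number of ordered 4-tuples from {1,…,12} summing to 34 is 640.
P(sum = 34) = 640/20736 = 5/162 ≈ 0.031.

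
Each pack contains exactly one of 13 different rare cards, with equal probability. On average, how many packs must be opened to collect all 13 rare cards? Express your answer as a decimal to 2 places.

After i distinct types are collected, each trial gives a new one with probability (13−i)/13, so the expected wait for the next new type is 13/(13−i).
E = 13/13 + 13/12 + 13/11 + 13/10 + 13/9 + 13/8 + 13/7 + 13/6 + 13/5 + 13/4 + 13/3 + 13/2 + 13/1 = 1145993/27720 ≈ 41.34.

41.34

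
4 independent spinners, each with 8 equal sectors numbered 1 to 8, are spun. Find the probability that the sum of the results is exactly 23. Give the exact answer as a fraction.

There are 8^4 = 4096 equally likely outcomes.
The number of ordered 4-tuples from {1,…,8} summing to 23 is 204.
P(sum = 23) = 204/4096 = 51/1024.

51/1024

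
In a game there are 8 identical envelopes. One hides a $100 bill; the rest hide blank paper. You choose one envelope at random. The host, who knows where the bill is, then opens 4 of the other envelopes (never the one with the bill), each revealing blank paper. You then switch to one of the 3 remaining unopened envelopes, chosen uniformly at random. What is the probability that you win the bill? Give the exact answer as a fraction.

7/24

Your original envelope holds the bill with probability 1/8, so the other 7 collectively hold it with probability 7/8.
The host can always find 4 empty envelopes to open, so the reveals don't change that 7/8; it is now spread over the 3 remaining unopened envelopes.
P(win by switching) = (7/8) · (1/3) = 7/24.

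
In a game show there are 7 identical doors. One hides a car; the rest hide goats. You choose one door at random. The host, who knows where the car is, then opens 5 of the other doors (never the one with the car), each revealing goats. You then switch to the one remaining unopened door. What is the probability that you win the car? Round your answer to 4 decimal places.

0.8571

Your original door holds the car with probability 1/7, so the other 6 collectively hold it with probability 6/7.
The host can always find 5 empty doors to open, so the reveals don't change that 6/7; it is now spread over the 1 remaining unopened door.
P(win by switching) = (6/7) · (1/1) = 6/7 ≈ 0.8571.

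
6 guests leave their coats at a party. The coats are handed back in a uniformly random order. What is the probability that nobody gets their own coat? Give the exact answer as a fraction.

53/144

This is the derangement probability: permutations of 6 with no fixed point.
D(6) = 6! · (1 − 1/1! + 1/2! − ··· + (−1)^6/6!) = 265.
P = 265/720 = 53/144.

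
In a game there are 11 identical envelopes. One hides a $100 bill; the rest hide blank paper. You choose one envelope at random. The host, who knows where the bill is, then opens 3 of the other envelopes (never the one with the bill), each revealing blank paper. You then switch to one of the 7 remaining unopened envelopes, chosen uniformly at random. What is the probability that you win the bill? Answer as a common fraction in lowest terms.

Your original envelope holds the bill with probability 1/11, so the other 10 collectively hold it with probability 10/11.
The host can always find 3 empty envelopes to open, so the reveals don't change that 10/11; it is now spread over the 7 remaining unopened envelopes.
P(win by switching) = (10/11) · (1/7) = 10/77.

10/77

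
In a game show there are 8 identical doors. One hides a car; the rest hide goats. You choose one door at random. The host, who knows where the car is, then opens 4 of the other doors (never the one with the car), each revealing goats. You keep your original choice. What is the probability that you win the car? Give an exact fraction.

1/8

The host can always open 4 empty doors regardless of your choice, so the reveals give no information about your original door.
P(win by staying) = 1/8.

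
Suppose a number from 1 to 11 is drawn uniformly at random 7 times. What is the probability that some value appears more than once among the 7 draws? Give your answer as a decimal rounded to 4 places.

0.9147

P(all 7 different) = 11/11 · 10/11 · ··· · 5/11 ≈ 0.0853.
P(at least two equal) = 1 − 0.0853 = 0.9147.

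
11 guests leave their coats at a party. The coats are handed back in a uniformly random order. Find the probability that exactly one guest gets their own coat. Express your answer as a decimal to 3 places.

Choose which one is fixed: C(11,1) = 11 ways.
The remaining 10 must have no fixed point: D(10) = 1334961.
P = 11·1334961/39916800 = 16481/44800 ≈ 0.368.

0.368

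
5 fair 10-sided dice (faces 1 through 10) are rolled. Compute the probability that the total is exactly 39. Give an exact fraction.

There are 10^5 = 100000 equally likely outcomes.
The number of ordered 5-tuples from {1,…,10} summing to 39 is 1340.
P(sum = 39) = 1340/100000 = 67/5000.

67/5000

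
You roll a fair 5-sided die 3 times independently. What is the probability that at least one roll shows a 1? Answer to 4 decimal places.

P(no roll shows a 1) = (4/5)^3 ≈ 0.5120.
P(at least one) = 1 − 0.5120 = 0.4880.

0.4880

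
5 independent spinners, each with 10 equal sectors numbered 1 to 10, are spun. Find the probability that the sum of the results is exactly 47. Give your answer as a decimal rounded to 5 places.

There are 10^5 = 100000 equally likely outcomes.
The number of ordered 5-tuples from {1,…,10} summing to 47 is 35.
P(sum = 47) = 35/100000 = 7/20000 ≈ 0.00035.

0.00035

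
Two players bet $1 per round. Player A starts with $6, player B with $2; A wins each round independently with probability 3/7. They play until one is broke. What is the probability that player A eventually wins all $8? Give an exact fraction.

4329/8425

Let r = q/p = (4/7)/(3/7) = 4/3. The recurrence P(i) = p·P(i+1) + q·P(i−1) with P(0)=0, P(8)=1 gives P(i) = (1 − r^i)/(1 − r^8).
P(6) = (1 − (4/3)^6) / (1 − (4/3)^8) = 4329/8425.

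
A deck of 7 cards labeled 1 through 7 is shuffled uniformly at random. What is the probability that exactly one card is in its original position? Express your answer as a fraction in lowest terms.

Choose which one is fixed: C(7,1) = 7 ways.
The remaining 6 must have no fixed point: D(6) = 265.
P = 7·265/5040 = 53/144.

53/144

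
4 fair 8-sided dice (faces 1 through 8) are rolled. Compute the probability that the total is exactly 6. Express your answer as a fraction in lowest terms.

There are 8^4 = 4096 equally likely outcomes.
The number of ordered 4-tuples from {1,…,8} summing to 6 is 10.
P(sum = 6) = 10/4096 = 5/2048.

5/2048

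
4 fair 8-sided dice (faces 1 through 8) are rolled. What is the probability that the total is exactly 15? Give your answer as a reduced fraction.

There are 8^4 = 4096 equally likely outcomes.
The number of ordered 4-tuples from {1,…,8} summing to 15 is 284.
P(sum = 15) = 284/4096 = 71/1024.

71/1024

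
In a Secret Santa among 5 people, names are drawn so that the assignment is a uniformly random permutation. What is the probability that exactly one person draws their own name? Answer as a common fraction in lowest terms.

Choose which one is fixed: C(5,1) = 5 ways.
The remaining 4 must have no fixed point: D(4) = 9.
P = 5·9/120 = 3/8.

3/8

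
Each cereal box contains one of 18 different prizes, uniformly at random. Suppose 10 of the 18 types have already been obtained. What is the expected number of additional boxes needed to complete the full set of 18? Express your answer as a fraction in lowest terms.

Starting from 10 distinct types, each trial gives a new one with probability (18−i)/18 when i types are held, so the wait for the next new type is 18/(18−i).
E = 18/8 + 18/7 + 18/6 + 18/5 + 18/4 + 18/3 + 18/2 + 18/1 = 6849/140.

6849/140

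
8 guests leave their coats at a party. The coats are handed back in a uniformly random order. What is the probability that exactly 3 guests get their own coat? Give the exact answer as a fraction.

11/180

Choose which 3 of the 8 are fixed: C(8,3) = 56 ways.
The remaining 5 must have no fixed point: D(5) = 44.
P = 56·44/40320 = 11/180.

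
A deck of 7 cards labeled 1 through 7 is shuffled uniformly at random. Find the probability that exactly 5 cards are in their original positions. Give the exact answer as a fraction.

Choose which 5 of the 7 are fixed: C(7,5) = 21 ways.
The remaining 2 must have no fixed point: D(2) = 1.
P = 21·1/5040 = 1/240.

1/240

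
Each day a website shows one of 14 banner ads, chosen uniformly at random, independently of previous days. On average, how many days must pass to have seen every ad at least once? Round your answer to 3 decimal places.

After i distinct types are collected, each trial gives a new one with probability (14−i)/14, so the expected wait for the next new type is 14/(14−i).
E = 14/14 + 14/13 + 14/12 + 14/11 + 14/10 + 14/9 + 14/8 + 14/7 + 14/6 + 14/5 + 14/4 + 14/3 + 14/2 + 14/1 = 1171733/25740 ≈ 45.522.

45.522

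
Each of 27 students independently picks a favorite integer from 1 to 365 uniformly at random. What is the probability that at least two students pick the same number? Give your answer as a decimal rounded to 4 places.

It's easier to compute the probability that all 27 are distinct.
P(all distinct) = 365/365 · 364/365 · ··· · 339/365 ≈ 0.3731.
So the probability of at least one match is 1 − 0.3731 = 0.6269.

0.6269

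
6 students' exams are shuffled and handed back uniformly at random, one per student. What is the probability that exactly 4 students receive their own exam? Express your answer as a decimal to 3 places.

Choose which 4 of the 6 are fixed: C(6,4) = 15 ways.
The remaining 2 must have no fixed point: D(2) = 1.
P = 15·1/720 = 1/48 ≈ 0.021.

0.021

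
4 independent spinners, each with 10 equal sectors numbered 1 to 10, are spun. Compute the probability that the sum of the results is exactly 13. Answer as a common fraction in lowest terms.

There are 10^4 = 10000 equally likely outcomes.
The number of ordered 4-tuples from {1,…,10} summing to 13 is 220.
P(sum = 13) = 220/10000 = 11/500.

11/500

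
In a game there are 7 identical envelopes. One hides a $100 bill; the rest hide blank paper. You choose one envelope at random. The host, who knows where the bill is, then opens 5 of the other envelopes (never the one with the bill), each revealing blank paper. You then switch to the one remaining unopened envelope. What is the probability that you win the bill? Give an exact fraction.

6/7

Your original envelope holds the bill with probability 1/7, so the other 6 collectively hold it with probability 6/7.
The host can always find 5 empty envelopes to open, so the reveals don't change that 6/7; it is now spread over the 1 remaining unopened envelope.
P(win by switching) = (6/7) · (1/1) = 6/7.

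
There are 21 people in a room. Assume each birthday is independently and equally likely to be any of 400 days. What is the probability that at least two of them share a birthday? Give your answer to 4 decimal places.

It's easier to compute the probability that all 21 are distinct.
P(all distinct) = 400/400 · 399/400 · ··· · 380/400 ≈ 0.5861.
So the probability of at least one match is 1 − 0.5861 = 0.4139.

0.4139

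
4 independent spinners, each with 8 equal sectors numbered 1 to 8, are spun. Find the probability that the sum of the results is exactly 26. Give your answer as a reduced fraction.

21/1024

There are 8^4 = 4096 equally likely outcomes.
The number of ordered 4-tuples from {1,…,8} summing to 26 is 84.
P(sum = 26) = 84/4096 = 21/1024.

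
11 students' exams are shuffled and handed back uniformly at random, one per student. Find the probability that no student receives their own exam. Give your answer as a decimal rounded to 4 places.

This is the derangement probability: permutations of 11 with no fixed point.
D(11) = 11! · (1 − 1/1! + 1/2! − ··· + (−1)^11/11!) = 14684570.
P = 14684570/39916800 = 1468457/3991680 ≈ 0.3679.

0.3679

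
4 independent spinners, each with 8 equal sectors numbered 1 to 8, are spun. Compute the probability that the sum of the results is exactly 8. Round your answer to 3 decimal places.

0.009

There are 8^4 = 4096 equally likely outcomes.
The number of ordered 4-tuples from {1,…,8} summing to 8 is 35.
P(sum = 8) = 35/4096 ≈ 0.009.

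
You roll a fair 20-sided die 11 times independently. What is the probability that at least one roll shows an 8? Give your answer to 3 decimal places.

P(no roll shows an 8) = (19/20)^11 ≈ 0.569.
P(at least one) = 1 − 0.569 = 0.431.

0.431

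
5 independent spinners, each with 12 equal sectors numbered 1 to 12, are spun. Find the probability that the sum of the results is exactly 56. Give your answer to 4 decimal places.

There are 12^5 = 248832 equally likely outcomes.
The number of ordered 5-tuples from {1,…,12} summing to 56 is 70.
P(sum = 56) = 70/248832 = 35/124416 ≈ 0.0003.

0.0003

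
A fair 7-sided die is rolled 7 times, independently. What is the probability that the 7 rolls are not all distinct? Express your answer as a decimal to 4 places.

P(all 7 different) = 7/7 · 6/7 · ··· · 1/7 ≈ 0.0061.
P(at least two equal) = 1 − 0.0061 = 0.9939.

0.9939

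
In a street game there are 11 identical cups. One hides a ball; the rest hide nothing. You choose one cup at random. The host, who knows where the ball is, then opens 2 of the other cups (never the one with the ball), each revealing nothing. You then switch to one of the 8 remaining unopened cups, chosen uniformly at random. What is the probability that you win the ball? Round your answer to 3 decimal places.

0.114

Your original cup holds the ball with probability 1/11, so the other 10 collectively hold it with probability 10/11.
The host can always find 2 empty cups to open, so the reveals don't change that 10/11; it is now spread over the 8 remaining unopened cups.
P(win by switching) = (10/11) · (1/8) = 5/44 ≈ 0.114.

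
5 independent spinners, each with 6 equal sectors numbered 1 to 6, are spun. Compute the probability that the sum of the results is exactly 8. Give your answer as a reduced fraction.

There are 6^5 = 7776 equally likely outcomes.
The number of ordered 5-tuples from {1,…,6} summing to 8 is 35.
P(sum = 8) = 35/7776.

35/7776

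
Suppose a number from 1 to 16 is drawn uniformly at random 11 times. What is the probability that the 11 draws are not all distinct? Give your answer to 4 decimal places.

0.9901

P(all 11 different) = 16/16 · 15/16 · ··· · 6/16 ≈ 0.0099.
P(at least two equal) = 1 − 0.0099 = 0.9901.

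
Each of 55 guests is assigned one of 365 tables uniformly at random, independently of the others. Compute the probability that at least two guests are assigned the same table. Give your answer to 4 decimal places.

It's easier to compute the probability that all 55 are distinct.
P(all distinct) = 365/365 · 364/365 · ··· · 311/365 ≈ 0.0137.
So the probability of at least one match is 1 − 0.0137 = 0.9863.

0.9863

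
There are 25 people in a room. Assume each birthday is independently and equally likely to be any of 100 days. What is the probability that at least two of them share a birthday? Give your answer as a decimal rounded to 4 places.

0.9624

It's easier to compute the probability that all 25 are distinct.
P(all distinct) = 100/100 · 99/100 · ··· · 76/100 ≈ 0.0376.
So the probability of at least one match is 1 − 0.0376 = 0.9624.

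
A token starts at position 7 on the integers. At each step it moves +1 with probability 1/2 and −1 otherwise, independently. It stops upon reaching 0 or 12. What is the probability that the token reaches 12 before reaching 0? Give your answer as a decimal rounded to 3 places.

With a fair step, P(i) = ½P(i−1) + ½P(i+1) with P(0)=0, P(12)=1 has the linear solution P(i) = i/12.
P(7) = 7/12 ≈ 0.583.

0.583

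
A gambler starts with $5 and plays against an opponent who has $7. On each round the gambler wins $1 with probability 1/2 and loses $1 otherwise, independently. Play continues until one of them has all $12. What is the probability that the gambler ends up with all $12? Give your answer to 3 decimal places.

With a fair step, P(i) = ½P(i−1) + ½P(i+1) with P(0)=0, P(12)=1 has the linear solution P(i) = i/12.
P(5) = 5/12 ≈ 0.417.

0.417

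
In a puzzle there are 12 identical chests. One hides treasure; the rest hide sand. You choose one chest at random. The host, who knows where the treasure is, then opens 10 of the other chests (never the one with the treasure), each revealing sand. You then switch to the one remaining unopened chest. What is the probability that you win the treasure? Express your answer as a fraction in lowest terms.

Your original chest holds the treasure with probability 1/12, so the other 11 collectively hold it with probability 11/12.
The host can always find 10 empty chests to open, so the reveals don't change that 11/12; it is now spread over the 1 remaining unopened chest.
P(win by switching) = (11/12) · (1/1) = 11/12.

11/12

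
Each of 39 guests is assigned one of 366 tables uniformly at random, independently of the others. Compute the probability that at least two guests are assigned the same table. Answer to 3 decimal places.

It's easier to compute the probability that all 39 are distinct.
P(all distinct) = 366/366 · 365/366 · ··· · 328/366 ≈ 0.123.
So the probability of at least one match is 1 − 0.123 = 0.877.

0.877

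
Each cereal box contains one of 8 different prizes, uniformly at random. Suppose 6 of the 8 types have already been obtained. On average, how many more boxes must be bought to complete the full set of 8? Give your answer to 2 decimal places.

12.00

Starting from 6 distinct types, each trial gives a new one with probability (8−i)/8 when i types are held, so the wait for the next new type is 8/(8−i).
E = 8/2 + 8/1 = 12 ≈ 12.00.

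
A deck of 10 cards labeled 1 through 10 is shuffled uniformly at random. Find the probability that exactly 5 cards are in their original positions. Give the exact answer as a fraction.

11/3600

Choose which 5 of the 10 are fixed: C(10,5) = 252 ways.
The remaining 5 must have no fixed point: D(5) = 44.
P = 252·44/3628800 = 11/3600.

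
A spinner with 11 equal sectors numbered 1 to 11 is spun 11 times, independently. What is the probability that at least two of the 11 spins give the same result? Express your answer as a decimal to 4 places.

P(all 11 different) = 11/11 · 10/11 · ··· · 1/11 ≈ 0.0001.
P(at least two equal) = 1 − 0.0001 = 0.9999.

0.9999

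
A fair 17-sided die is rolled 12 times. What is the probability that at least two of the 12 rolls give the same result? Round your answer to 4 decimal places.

0.9949

P(all 12 different) = 17/17 · 16/17 · ··· · 6/17 ≈ 0.0051.
P(at least two equal) = 1 − 0.0051 = 0.9949.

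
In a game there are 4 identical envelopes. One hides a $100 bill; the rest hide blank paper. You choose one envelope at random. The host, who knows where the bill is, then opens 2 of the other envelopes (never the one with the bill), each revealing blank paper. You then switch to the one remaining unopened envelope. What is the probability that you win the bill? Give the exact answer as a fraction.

3/4

Your original envelope holds the bill with probability 1/4, so the other 3 collectively hold it with probability 3/4.
The host can always find 2 empty envelopes to open, so the reveals don't change that 3/4; it is now spread over the 1 remaining unopened envelope.
P(win by switching) = (3/4) · (1/1) = 3/4.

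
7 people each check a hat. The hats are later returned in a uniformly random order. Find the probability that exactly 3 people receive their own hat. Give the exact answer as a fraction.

Choose which 3 of the 7 are fixed: C(7,3) = 35 ways.
The remaining 4 must have no fixed point: D(4) = 9.
P = 35·9/5040 = 1/16.

1/16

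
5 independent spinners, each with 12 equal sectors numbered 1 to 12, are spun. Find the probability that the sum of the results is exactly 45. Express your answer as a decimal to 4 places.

0.0149

There are 12^5 = 248832 equally likely outcomes.
The number of ordered 5-tuples from {1,…,12} summing to 45 is 3701.
P(sum = 45) = 3701/248832 ≈ 0.0149.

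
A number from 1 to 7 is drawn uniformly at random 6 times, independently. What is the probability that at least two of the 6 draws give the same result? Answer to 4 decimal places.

0.9572

P(all 6 different) = 7/7 · 6/7 · ··· · 2/7 ≈ 0.0428.
P(at least two equal) = 1 − 0.0428 = 0.9572.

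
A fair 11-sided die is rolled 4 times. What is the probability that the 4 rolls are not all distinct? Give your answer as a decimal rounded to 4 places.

0.4591

P(all 4 different) = 11/11 · 10/11 · ··· · 8/11 ≈ 0.5409.
P(at least two equal) = 1 − 0.5409 = 0.4591.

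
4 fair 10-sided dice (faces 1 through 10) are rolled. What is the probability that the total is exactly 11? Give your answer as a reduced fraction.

3/250

There are 10^4 = 10000 equally likely outcomes.
The number of ordered 4-tuples from {1,…,10} summing to 11 is 120.
P(sum = 11) = 120/10000 = 3/250.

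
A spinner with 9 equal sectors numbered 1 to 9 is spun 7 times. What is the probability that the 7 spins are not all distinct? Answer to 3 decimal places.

P(all 7 different) = 9/9 · 8/9 · ··· · 3/9 ≈ 0.038.
P(at least two equal) = 1 − 0.038 = 0.962.

0.962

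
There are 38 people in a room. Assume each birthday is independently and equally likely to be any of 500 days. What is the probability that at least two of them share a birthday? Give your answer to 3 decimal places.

It's easier to compute the probability that all 38 are distinct.
P(all distinct) = 500/500 · 499/500 · ··· · 463/500 ≈ 0.236.
So the probability of at least one match is 1 − 0.236 = 0.764.

0.764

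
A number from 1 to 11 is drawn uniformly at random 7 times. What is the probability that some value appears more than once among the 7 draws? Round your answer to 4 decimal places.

P(all 7 different) = 11/11 · 10/11 · ··· · 5/11 ≈ 0.0853.
P(at least two equal) = 1 − 0.0853 = 0.9147.

0.9147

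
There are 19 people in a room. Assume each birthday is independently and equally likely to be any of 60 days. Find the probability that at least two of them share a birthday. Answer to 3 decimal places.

It's easier to compute the probability that all 19 are distinct.
P(all distinct) = 60/60 · 59/60 · ··· · 42/60 ≈ 0.041.
So the probability of at least one match is 1 − 0.041 = 0.959.

0.959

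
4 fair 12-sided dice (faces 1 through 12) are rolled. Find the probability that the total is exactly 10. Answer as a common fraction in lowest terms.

There are 12^4 = 20736 equally likely outcomes.
The number of ordered 4-tuples from {1,…,12} summing to 10 is 84.
P(sum = 10) = 84/20736 = 7/1728.

7/1728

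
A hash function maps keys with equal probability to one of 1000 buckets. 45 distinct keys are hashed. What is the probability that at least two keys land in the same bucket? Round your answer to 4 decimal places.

It's easier to compute the probability that all 45 are distinct.
P(all distinct) = 1000/1000 · 999/1000 · ··· · 956/1000 ≈ 0.3660.
So the probability of at least one match is 1 − 0.3660 = 0.6340.

0.6340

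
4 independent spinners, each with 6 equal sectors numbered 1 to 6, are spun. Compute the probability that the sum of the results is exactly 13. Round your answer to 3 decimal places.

There are 6^4 = 1296 equally likely outcomes.
The number of ordered 4-tuples from {1,…,6} summing to 13 is 140.
P(sum = 13) = 140/1296 = 35/324 ≈ 0.108.

0.108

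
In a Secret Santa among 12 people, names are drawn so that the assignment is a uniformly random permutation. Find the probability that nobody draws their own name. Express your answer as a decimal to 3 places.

This is the derangement probability: permutations of 12 with no fixed point.
D(12) = 12! · (1 − 1/1! + 1/2! − ··· + (−1)^12/12!) = 176214841.
P = 176214841/479001600 = 16019531/43545600 ≈ 0.368.

0.368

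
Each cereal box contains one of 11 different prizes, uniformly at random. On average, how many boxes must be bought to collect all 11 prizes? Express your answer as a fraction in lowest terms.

After i distinct types are collected, each trial gives a new one with probability (11−i)/11, so the expected wait for the next new type is 11/(11−i).
E = 11/11 + 11/10 + 11/9 + 11/8 + 11/7 + 11/6 + 11/5 + 11/4 + 11/3 + 11/2 + 11/1 = 83711/2520.

83711/2520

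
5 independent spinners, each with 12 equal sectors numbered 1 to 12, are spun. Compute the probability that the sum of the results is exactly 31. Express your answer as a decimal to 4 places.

There are 12^5 = 248832 equally likely outcomes.
The number of ordered 5-tuples from {1,…,12} summing to 31 is 12255.
P(sum = 31) = 12255/248832 = 4085/82944 ≈ 0.0493.

0.0493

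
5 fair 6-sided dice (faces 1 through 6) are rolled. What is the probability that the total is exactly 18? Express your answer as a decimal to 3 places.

0.100

There are 6^5 = 7776 equally likely outcomes.
The number of ordered 5-tuples from {1,…,6} summing to 18 is 780.
P(sum = 18) = 780/7776 = 65/648 ≈ 0.100.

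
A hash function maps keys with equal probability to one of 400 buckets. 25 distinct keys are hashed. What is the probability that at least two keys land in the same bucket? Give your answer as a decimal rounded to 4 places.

0.5350

It's easier to compute the probability that all 25 are distinct.
P(all distinct) = 400/400 · 399/400 · ··· · 376/400 ≈ 0.4650.
So the probability of at least one match is 1 − 0.4650 = 0.5350.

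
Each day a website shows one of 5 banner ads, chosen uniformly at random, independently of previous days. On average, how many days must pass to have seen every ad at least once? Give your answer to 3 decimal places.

After i distinct types are collected, each trial gives a new one with probability (5−i)/5, so the expected wait for the next new type is 5/(5−i).
E = 5/5 + 5/4 + 5/3 + 5/2 + 5/1 = 137/12 ≈ 11.417.

11.417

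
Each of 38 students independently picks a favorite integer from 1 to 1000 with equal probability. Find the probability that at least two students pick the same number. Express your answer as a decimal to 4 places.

It's easier to compute the probability that all 38 are distinct.
P(all distinct) = 1000/1000 · 999/1000 · ··· · 963/1000 ≈ 0.4907.
So the probability of at least one match is 1 − 0.4907 = 0.5093.

0.5093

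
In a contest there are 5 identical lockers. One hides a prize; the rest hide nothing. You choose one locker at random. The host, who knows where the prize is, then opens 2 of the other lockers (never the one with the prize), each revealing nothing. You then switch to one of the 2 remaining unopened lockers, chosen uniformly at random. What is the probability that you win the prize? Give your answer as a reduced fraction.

2/5

Your original locker holds the prize with probability 1/5, so the other 4 collectively hold it with probability 4/5.
The host can always find 2 empty lockers to open, so the reveals don't change that 4/5; it is now spread over the 2 remaining unopened lockers.
P(win by switching) = (4/5) · (1/2) = 2/5.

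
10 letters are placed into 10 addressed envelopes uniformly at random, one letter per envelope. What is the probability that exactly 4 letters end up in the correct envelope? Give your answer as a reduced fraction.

53/3456

Choose which 4 of the 10 are fixed: C(10,4) = 210 ways.
The remaining 6 must have no fixed point: D(6) = 265.
P = 210·265/3628800 = 53/3456.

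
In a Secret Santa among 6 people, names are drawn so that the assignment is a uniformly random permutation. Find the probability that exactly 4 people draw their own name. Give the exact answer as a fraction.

1/48

Choose which 4 of the 6 are fixed: C(6,4) = 15 ways.
The remaining 2 must have no fixed point: D(2) = 1.
P = 15·1/720 = 1/48.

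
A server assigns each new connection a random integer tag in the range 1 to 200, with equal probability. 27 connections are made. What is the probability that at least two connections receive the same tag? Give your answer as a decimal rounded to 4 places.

It's easier to compute the probability that all 27 are distinct.
P(all distinct) = 200/200 · 199/200 · ··· · 174/200 ≈ 0.1591.
So the probability of at least one match is 1 − 0.1591 = 0.8409.

0.8409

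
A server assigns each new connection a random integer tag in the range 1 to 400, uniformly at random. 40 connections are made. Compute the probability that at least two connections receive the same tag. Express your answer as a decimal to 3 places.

0.867

It's easier to compute the probability that all 40 are distinct.
P(all distinct) = 400/400 · 399/400 · ··· · 361/400 ≈ 0.133.
So the probability of at least one match is 1 − 0.133 = 0.867.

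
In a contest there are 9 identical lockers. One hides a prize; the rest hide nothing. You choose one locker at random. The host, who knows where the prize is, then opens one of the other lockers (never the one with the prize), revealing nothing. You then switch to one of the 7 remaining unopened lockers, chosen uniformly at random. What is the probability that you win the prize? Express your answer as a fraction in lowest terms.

Your original locker holds the prize with probability 1/9, so the other 8 collectively hold it with probability 8/9.
The host can always find an empty locker to open, so this doesn't change that 8/9; it is now spread over the 7 remaining unopened lockers.
P(win by switching) = (8/9) · (1/7) = 8/63.

8/63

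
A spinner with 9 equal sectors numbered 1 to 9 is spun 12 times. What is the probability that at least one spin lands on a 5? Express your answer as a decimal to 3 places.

0.757

P(no spin lands on a 5) = (8/9)^12 ≈ 0.243.
P(at least one) = 1 − 0.243 = 0.757.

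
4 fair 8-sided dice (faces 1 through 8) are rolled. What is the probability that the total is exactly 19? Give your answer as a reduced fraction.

There are 8^4 = 4096 equally likely outcomes.
The number of ordered 4-tuples from {1,…,8} summing to 19 is 336.
P(sum = 19) = 336/4096 = 21/256.

21/256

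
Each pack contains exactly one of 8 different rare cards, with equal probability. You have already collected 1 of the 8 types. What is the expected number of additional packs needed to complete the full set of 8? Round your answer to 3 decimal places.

Starting from 1 distinct type, each trial gives a new one with probability (8−i)/8 when i types are held, so the wait for the next new type is 8/(8−i).
E = 8/7 + 8/6 + 8/5 + 8/4 + 8/3 + 8/2 + 8/1 = 726/35 ≈ 20.743.

20.743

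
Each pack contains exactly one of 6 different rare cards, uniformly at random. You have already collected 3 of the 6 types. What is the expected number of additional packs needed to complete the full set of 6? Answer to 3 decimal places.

11.000

Starting from 3 distinct types, each trial gives a new one with probability (6−i)/6 when i types are held, so the wait for the next new type is 6/(6−i).
E = 6/3 + 6/2 + 6/1 = 11 ≈ 11.000.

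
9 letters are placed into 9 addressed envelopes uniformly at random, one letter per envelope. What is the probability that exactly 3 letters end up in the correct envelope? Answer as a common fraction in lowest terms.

Choose which 3 of the 9 are fixed: C(9,3) = 84 ways.
The remaining 6 must have no fixed point: D(6) = 265.
P = 84·265/362880 = 53/864.

53/864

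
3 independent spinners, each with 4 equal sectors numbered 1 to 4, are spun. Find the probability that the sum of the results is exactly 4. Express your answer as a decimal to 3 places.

0.047

There are 4^3 = 64 equally likely outcomes.
The number of ordered 3-tuples from {1,…,4} summing to 4 is 3.
P(sum = 4) = 3/64 ≈ 0.047.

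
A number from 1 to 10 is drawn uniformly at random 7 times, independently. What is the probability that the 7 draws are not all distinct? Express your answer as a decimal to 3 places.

0.940

P(all 7 different) = 10/10 · 9/10 · ··· · 4/10 ≈ 0.060.
P(at least two equal) = 1 − 0.060 = 0.940.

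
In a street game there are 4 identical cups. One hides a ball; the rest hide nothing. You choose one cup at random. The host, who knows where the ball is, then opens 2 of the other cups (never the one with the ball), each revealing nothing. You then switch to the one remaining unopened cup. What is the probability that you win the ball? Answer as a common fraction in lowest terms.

3/4

Your original cup holds the ball with probability 1/4, so the other 3 collectively hold it with probability 3/4.
The host can always find 2 empty cups to open, so the reveals don't change that 3/4; it is now spread over the 1 remaining unopened cup.
P(win by switching) = (3/4) · (1/1) = 3/4.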